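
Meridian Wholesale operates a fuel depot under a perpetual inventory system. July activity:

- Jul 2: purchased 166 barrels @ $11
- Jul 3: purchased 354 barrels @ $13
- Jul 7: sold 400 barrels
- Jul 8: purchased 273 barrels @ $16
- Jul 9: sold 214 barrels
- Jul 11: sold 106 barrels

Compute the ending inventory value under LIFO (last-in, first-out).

Jul 7, 400 sold [LIFO — newest first]: 354 @ $13 + 46 @ $11 = $5,108
Jul 9, 214 sold [LIFO — newest first]: 214 @ $16 = $3,424
Jul 11, 106 sold [LIFO — newest first]: 59 @ $16 + 47 @ $11 = $1,461
Total COGS = $5,108 + $3,424 + $1,461 = $9,993
Ending inventory: 73 @ $11 = $803

Ending inventory = $803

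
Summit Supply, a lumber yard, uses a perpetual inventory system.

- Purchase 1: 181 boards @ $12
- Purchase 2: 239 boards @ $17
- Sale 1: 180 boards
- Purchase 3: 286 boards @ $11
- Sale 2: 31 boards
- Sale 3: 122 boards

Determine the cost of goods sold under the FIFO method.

COGS = $4,756

Sale 1 (180) [FIFO — oldest first]: 180 @ $12 = $2,160
Sale 2 (31) [FIFO — oldest first]: 1 @ $12 + 30 @ $17 = $522
Sale 3 (122) [FIFO — oldest first]: 122 @ $17 = $2,074
Total COGS = $2,160 + $522 + $2,074 = $4,756
Ending inventory: 87 @ $17 + 286 @ $11 = $4,625
Check: goods available $9,381 = COGS $4,756 + ending $4,625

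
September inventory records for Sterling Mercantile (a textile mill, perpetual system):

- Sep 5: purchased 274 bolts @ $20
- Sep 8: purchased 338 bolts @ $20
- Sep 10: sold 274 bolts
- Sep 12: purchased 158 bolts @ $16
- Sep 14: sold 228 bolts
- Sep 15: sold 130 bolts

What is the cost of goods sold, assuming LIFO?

Sep 10, 274 sold [LIFO — newest first]: 274 @ $20 = $5,480
Sep 14, 228 sold [LIFO — newest first]: 158 @ $16 + 64 @ $20 + 6 @ $20 = $3,928
Sep 15, 130 sold [LIFO — newest first]: 130 @ $20 = $2,600
Total COGS = $5,480 + $3,928 + $2,600 = $12,008
Ending inventory: 138 @ $20 = $2,760
Check: goods available $14,768 = COGS $12,008 + ending $2,760

COGS = $12,008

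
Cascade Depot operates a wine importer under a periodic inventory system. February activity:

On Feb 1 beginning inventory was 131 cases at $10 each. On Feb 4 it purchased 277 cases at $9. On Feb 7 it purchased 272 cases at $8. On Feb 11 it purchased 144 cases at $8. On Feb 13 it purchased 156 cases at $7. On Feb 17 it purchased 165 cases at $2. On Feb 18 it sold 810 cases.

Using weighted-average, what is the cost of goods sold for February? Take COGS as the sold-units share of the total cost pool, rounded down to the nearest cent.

Feb 18, sell 810: 810/1145 × $8,553.00 → $6,050.59
Ending inventory (cost pool remaining) = $2,502.41

COGS = $6,050.59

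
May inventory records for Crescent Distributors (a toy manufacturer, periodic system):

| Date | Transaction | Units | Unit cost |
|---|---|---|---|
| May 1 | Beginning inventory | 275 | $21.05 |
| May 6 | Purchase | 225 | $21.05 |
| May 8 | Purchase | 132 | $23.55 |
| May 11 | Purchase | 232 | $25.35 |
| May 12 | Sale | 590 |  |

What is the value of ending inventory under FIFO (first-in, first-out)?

Ending inventory = $6,870.30

May 12, 590 sold [FIFO — oldest first]: 275 @ $21.05 + 225 @ $21.05 + 90 @ $23.55 = $12,644.50
Ending inventory: 42 @ $23.55 + 232 @ $25.35 = $6,870.30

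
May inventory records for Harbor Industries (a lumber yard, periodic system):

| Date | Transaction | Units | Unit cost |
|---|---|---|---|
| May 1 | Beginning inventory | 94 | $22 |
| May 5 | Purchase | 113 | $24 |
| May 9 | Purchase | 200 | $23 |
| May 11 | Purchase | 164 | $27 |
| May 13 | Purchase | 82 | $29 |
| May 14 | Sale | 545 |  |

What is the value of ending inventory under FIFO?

May 14, 545 sold [FIFO — oldest first]: 94 @ $22 + 113 @ $24 + 200 @ $23 + 138 @ $27 = $13,106
Ending inventory: 26 @ $27 + 82 @ $29 = $3,080
Check: goods available $16,186 = COGS $13,106 + ending $3,080

Ending inventory = $3,080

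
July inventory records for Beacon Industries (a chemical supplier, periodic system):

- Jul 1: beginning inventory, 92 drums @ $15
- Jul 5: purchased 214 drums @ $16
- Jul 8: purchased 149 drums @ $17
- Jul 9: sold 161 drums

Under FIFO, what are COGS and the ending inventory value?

COGS = $2,484; ending inventory = $4,853

Jul 9, 161 sold [FIFO — oldest first]: 92 @ $15 + 69 @ $16 = $2,484
Ending inventory: 145 @ $16 + 149 @ $17 = $4,853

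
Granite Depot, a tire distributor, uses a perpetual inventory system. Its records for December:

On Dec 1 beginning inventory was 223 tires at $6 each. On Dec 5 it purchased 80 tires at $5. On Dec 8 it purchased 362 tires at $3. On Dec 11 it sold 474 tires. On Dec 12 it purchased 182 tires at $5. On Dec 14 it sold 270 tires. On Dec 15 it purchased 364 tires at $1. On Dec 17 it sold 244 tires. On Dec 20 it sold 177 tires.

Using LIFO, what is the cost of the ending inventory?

Ending inventory = $276

Dec 11, 474 sold [LIFO — newest first]: 362 @ $3 + 80 @ $5 + 32 @ $6 = $1,678
Dec 14, 270 sold [LIFO — newest first]: 182 @ $5 + 88 @ $6 = $1,438
Dec 17, 244 sold [LIFO — newest first]: 244 @ $1 = $244
Dec 20, 177 sold [LIFO — newest first]: 120 @ $1 + 57 @ $6 = $462
Total COGS = $1,678 + $1,438 + $244 + $462 = $3,822
Ending inventory: 46 @ $6 = $276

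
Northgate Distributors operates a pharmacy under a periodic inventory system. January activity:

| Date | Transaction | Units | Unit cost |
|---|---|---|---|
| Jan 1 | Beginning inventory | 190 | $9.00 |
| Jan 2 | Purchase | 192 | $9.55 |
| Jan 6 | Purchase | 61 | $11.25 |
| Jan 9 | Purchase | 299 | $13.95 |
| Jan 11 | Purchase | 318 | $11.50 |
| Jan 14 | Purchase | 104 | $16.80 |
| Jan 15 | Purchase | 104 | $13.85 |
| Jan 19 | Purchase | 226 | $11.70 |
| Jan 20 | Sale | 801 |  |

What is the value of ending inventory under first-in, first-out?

Ending inventory = $8,810.30

Jan 20, 801 sold [FIFO — oldest first]: 190 @ $9.00 + 192 @ $9.55 + 61 @ $11.25 + 299 @ $13.95 + 59 @ $11.50 = $9,079.40
Ending inventory: 259 @ $11.50 + 104 @ $16.80 + 104 @ $13.85 + 226 @ $11.70 = $8,810.30
Check: goods available $17,889.70 = COGS $9,079.40 + ending $8,810.30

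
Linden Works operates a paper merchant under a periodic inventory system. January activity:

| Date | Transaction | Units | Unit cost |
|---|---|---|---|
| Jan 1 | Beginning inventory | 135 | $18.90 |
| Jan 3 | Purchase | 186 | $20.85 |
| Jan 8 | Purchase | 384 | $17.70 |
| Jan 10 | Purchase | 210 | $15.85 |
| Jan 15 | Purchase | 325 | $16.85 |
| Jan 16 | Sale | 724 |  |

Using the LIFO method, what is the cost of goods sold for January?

Jan 16, 724 sold [LIFO — newest first]: 325 @ $16.85 + 210 @ $15.85 + 189 @ $17.70 = $12,150.05
Ending inventory: 135 @ $18.90 + 186 @ $20.85 + 195 @ $17.70 = $9,881.10
Check: goods available $22,031.15 = COGS $12,150.05 + ending $9,881.10

COGS = $12,150.05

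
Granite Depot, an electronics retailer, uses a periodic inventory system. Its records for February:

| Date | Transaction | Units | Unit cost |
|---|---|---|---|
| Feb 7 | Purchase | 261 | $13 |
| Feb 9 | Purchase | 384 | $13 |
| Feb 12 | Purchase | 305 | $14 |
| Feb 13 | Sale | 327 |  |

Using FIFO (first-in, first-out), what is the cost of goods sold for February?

COGS = $4,251

Feb 13, 327 sold [FIFO — oldest first]: 261 @ $13 + 66 @ $13 = $4,251
Ending inventory: 318 @ $13 + 305 @ $14 = $8,404
Check: goods available $12,655 = COGS $4,251 + ending $8,404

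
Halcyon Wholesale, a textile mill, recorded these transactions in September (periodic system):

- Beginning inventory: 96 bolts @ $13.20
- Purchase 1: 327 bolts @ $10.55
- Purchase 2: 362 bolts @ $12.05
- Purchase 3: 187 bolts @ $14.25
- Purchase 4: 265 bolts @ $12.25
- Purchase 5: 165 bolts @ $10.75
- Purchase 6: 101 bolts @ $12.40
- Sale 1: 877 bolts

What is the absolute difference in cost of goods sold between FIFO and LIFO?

$462.95

FIFO COGS: 96 @ $13.20 + 327 @ $10.55 + 362 @ $12.05 + 92 @ $14.25 = $10,390.15
LIFO COGS: 101 @ $12.40 + 165 @ $10.75 + 265 @ $12.25 + 187 @ $14.25 + 159 @ $12.05 = $10,853.10
Difference = |$10,390.15 − $10,853.10| = $462.95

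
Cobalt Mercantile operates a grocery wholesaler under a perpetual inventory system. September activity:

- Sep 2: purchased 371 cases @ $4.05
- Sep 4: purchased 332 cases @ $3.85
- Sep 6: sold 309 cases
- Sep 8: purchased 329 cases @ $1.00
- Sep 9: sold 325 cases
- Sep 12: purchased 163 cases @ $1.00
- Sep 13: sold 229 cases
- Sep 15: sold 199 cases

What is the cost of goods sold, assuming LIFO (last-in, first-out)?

COGS = $2,734.10

Sep 6, 309 sold [LIFO — newest first]: 309 @ $3.85 = $1,189.65
Sep 9, 325 sold [LIFO — newest first]: 325 @ $1.00 = $325.00
Sep 13, 229 sold [LIFO — newest first]: 163 @ $1.00 + 4 @ $1.00 + 23 @ $3.85 + 39 @ $4.05 = $413.50
Sep 15, 199 sold [LIFO — newest first]: 199 @ $4.05 = $805.95
Total COGS = $1,189.65 + $325.00 + $413.50 + $805.95 = $2,734.10
Ending inventory: 133 @ $4.05 = $538.65
Check: goods available $3,272.75 = COGS $2,734.10 + ending $538.65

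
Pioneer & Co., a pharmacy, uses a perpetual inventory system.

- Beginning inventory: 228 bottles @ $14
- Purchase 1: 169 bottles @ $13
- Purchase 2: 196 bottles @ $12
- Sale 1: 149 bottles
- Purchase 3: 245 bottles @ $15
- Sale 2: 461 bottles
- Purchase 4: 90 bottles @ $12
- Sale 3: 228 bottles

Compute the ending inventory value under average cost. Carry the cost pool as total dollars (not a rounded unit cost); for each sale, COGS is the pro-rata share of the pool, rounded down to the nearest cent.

After Beginning: 228 on hand, pool $3,192.00 (≈ $14.0000 each)
After Purchase 1: 397 on hand, pool $5,389.00 (≈ $13.5743 each)
After Purchase 2: 593 on hand, pool $7,741.00 (≈ $13.0540 each)
Sale 1, sell 149: 149/593 × $7,741.00 → $1,945.04
After Purchase 3: 689 on hand, pool $9,470.96 (≈ $13.7460 each)
Sale 2, sell 461: 461/689 × $9,470.96 → $6,336.88
After Purchase 4: 318 on hand, pool $4,214.08 (≈ $13.2518 each)
Sale 3, sell 228: 228/318 × $4,214.08 → $3,021.41
Total COGS = $1,945.04 + $6,336.88 + $3,021.41 = $11,303.33
Ending inventory (cost pool remaining) = $1,192.67
Check: goods available $12,496.00 = COGS $11,303.33 + ending $1,192.67

Ending inventory = $1,192.67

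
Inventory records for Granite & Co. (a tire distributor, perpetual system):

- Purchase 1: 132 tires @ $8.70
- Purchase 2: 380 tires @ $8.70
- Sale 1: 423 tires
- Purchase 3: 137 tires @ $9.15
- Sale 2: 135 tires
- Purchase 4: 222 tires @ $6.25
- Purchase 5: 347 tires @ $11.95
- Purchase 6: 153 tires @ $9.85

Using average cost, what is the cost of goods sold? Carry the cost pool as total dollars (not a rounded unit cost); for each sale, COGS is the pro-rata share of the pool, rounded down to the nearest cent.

COGS = $4,891.42

After Purchase 1: 132 on hand, pool $1,148.40 (≈ $8.7000 each)
After Purchase 2: 512 on hand, pool $4,454.40 (≈ $8.7000 each)
Sale 1, sell 423: 423/512 × $4,454.40 → $3,680.10
After Purchase 3: 226 on hand, pool $2,027.85 (≈ $8.9728 each)
Sale 2, sell 135: 135/226 × $2,027.85 → $1,211.32
After Purchase 4: 313 on hand, pool $2,204.03 (≈ $7.0416 each)
After Purchase 5: 660 on hand, pool $6,350.68 (≈ $9.6222 each)
After Purchase 6: 813 on hand, pool $7,857.73 (≈ $9.6651 each)
Total COGS = $3,680.10 + $1,211.32 = $4,891.42
Ending inventory (cost pool remaining) = $7,857.73
Check: goods available $12,749.15 = COGS $4,891.42 + ending $7,857.73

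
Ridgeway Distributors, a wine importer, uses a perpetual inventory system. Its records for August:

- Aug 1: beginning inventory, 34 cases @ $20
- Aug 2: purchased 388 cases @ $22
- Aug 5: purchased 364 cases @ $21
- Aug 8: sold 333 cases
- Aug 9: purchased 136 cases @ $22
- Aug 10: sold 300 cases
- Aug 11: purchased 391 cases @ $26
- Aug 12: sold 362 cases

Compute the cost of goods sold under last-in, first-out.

Aug 8, 333 sold [LIFO — newest first]: 333 @ $21 = $6,993
Aug 10, 300 sold [LIFO — newest first]: 136 @ $22 + 31 @ $21 + 133 @ $22 = $6,569
Aug 12, 362 sold [LIFO — newest first]: 362 @ $26 = $9,412
Total COGS = $6,993 + $6,569 + $9,412 = $22,974
Ending inventory: 34 @ $20 + 255 @ $22 + 29 @ $26 = $7,044

COGS = $22,974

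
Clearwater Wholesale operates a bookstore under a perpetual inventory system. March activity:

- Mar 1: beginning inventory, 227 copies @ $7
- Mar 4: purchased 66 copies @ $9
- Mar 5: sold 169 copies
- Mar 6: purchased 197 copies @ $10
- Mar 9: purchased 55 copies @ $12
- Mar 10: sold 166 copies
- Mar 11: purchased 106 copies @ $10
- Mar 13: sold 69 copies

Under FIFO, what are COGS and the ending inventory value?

COGS = $3,293; ending inventory = $2,580

Mar 5, 169 sold [FIFO — oldest first]: 169 @ $7 = $1,183
Mar 10, 166 sold [FIFO — oldest first]: 58 @ $7 + 66 @ $9 + 42 @ $10 = $1,420
Mar 13, 69 sold [FIFO — oldest first]: 69 @ $10 = $690
Total COGS = $1,183 + $1,420 + $690 = $3,293
Ending inventory: 86 @ $10 + 55 @ $12 + 106 @ $10 = $2,580
Check: goods available $5,873 = COGS $3,293 + ending $2,580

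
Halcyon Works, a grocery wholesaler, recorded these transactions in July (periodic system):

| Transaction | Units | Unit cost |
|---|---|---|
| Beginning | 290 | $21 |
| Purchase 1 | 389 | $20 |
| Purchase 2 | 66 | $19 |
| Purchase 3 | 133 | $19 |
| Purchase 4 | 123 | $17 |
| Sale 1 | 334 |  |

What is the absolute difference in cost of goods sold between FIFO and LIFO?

$858

FIFO COGS: 290 @ $21 + 44 @ $20 = $6,970
LIFO COGS: 123 @ $17 + 133 @ $19 + 66 @ $19 + 12 @ $20 = $6,112
Difference = |$6,970 − $6,112| = $858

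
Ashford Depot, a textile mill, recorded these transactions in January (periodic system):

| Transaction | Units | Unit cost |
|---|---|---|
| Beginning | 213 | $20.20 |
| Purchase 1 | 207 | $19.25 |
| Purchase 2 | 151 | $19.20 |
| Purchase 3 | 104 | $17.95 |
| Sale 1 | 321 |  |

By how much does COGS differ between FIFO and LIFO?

FIFO COGS: 213 @ $20.20 + 108 @ $19.25 = $6,381.60
LIFO COGS: 104 @ $17.95 + 151 @ $19.20 + 66 @ $19.25 = $6,036.50
Difference = |$6,381.60 − $6,036.50| = $345.10

$345.10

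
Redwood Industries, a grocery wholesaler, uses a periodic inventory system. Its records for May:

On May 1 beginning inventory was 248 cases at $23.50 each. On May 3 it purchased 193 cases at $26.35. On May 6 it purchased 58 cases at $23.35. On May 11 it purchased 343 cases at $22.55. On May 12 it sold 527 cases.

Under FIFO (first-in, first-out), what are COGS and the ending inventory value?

May 12, 527 sold [FIFO — oldest first]: 248 @ $23.50 + 193 @ $26.35 + 58 @ $23.35 + 28 @ $22.55 = $12,899.25
Ending inventory: 315 @ $22.55 = $7,103.25

COGS = $12,899.25; ending inventory = $7,103.25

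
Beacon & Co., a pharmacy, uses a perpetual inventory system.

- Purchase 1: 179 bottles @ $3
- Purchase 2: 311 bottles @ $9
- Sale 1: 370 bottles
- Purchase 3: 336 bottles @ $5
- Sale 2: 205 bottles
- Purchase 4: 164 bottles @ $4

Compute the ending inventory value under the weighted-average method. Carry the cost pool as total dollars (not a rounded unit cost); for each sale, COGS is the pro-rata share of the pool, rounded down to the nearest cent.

After Purchase 1: 179 on hand, pool $537.00 (≈ $3.0000 each)
After Purchase 2: 490 on hand, pool $3,336.00 (≈ $6.8082 each)
Sale 1, sell 370: 370/490 × $3,336.00 → $2,519.02
After Purchase 3: 456 on hand, pool $2,496.98 (≈ $5.4758 each)
Sale 2, sell 205: 205/456 × $2,496.98 → $1,122.54
After Purchase 4: 415 on hand, pool $2,030.44 (≈ $4.8926 each)
Total COGS = $2,519.02 + $1,122.54 = $3,641.56
Ending inventory (cost pool remaining) = $2,030.44
Check: goods available $5,672.00 = COGS $3,641.56 + ending $2,030.44

Ending inventory = $2,030.44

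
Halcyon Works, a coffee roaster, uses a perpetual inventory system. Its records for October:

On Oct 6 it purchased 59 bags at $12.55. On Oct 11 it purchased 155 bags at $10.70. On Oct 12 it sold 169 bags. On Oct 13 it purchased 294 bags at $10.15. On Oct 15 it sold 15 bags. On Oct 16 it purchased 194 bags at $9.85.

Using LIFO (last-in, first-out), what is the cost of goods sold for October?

COGS = $1,986.45

Oct 12, 169 sold [LIFO — newest first]: 155 @ $10.70 + 14 @ $12.55 = $1,834.20
Oct 15, 15 sold [LIFO — newest first]: 15 @ $10.15 = $152.25
Total COGS = $1,834.20 + $152.25 = $1,986.45
Ending inventory: 45 @ $12.55 + 279 @ $10.15 + 194 @ $9.85 = $5,307.50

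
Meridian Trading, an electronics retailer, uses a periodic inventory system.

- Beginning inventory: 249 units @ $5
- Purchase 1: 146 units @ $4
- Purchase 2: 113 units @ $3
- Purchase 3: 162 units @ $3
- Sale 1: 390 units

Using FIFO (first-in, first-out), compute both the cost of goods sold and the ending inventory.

Sale 1 (390) [FIFO — oldest first]: 249 @ $5 + 141 @ $4 = $1,809
Ending inventory: 5 @ $4 + 113 @ $3 + 162 @ $3 = $845

COGS = $1,809; ending inventory = $845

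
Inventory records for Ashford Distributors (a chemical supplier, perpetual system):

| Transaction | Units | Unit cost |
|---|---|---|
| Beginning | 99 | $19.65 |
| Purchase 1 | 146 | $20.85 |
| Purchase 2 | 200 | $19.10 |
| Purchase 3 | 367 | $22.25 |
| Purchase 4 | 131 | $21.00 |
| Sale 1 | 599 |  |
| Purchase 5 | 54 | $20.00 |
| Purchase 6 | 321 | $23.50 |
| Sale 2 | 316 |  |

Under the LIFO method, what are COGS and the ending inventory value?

COGS = $20,271.85; ending inventory = $8,077.85

Sale 1 (599) [LIFO — newest first]: 131 @ $21.00 + 367 @ $22.25 + 101 @ $19.10 = $12,845.85
Sale 2 (316) [LIFO — newest first]: 316 @ $23.50 = $7,426.00
Total COGS = $12,845.85 + $7,426.00 = $20,271.85
Ending inventory: 99 @ $19.65 + 146 @ $20.85 + 99 @ $19.10 + 54 @ $20.00 + 5 @ $23.50 = $8,077.85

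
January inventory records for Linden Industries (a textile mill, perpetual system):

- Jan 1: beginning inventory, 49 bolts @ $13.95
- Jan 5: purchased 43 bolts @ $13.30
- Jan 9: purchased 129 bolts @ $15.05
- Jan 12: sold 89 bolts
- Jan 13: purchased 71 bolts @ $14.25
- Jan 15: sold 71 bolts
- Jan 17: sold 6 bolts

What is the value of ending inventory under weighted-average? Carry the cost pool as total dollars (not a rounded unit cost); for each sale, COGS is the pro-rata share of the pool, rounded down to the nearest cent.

Ending inventory = $1,813.18

After Jan 1: 49 on hand, pool $683.55 (≈ $13.9500 each)
After Jan 5: 92 on hand, pool $1,255.45 (≈ $13.6462 each)
After Jan 9: 221 on hand, pool $3,196.90 (≈ $14.4656 each)
Jan 12, sell 89: 89/221 × $3,196.90 → $1,287.43
After Jan 13: 203 on hand, pool $2,921.22 (≈ $14.3902 each)
Jan 15, sell 71: 71/203 × $2,921.22 → $1,021.70
Jan 17, sell 6: 6/132 × $1,899.52 → $86.34
Total COGS = $1,287.43 + $1,021.70 + $86.34 = $2,395.47
Ending inventory (cost pool remaining) = $1,813.18
Check: goods available $4,208.65 = COGS $2,395.47 + ending $1,813.18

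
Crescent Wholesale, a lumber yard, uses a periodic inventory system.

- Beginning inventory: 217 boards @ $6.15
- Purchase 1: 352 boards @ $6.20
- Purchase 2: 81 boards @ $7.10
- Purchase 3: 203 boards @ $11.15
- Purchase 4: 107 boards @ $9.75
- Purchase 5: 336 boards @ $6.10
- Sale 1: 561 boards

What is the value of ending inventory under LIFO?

Ending inventory = $5,039.80

Sale 1 (561) [LIFO — newest first]: 336 @ $6.10 + 107 @ $9.75 + 118 @ $11.15 = $4,408.55
Ending inventory: 217 @ $6.15 + 352 @ $6.20 + 81 @ $7.10 + 85 @ $11.15 = $5,039.80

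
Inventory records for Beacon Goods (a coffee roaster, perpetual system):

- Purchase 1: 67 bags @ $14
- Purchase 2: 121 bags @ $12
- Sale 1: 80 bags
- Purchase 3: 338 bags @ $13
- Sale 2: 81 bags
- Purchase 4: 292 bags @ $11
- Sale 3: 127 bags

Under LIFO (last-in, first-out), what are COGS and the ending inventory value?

COGS = $3,410; ending inventory = $6,586

Sale 1 (80) [LIFO — newest first]: 80 @ $12 = $960
Sale 2 (81) [LIFO — newest first]: 81 @ $13 = $1,053
Sale 3 (127) [LIFO — newest first]: 127 @ $11 = $1,397
Total COGS = $960 + $1,053 + $1,397 = $3,410
Ending inventory: 67 @ $14 + 41 @ $12 + 257 @ $13 + 165 @ $11 = $6,586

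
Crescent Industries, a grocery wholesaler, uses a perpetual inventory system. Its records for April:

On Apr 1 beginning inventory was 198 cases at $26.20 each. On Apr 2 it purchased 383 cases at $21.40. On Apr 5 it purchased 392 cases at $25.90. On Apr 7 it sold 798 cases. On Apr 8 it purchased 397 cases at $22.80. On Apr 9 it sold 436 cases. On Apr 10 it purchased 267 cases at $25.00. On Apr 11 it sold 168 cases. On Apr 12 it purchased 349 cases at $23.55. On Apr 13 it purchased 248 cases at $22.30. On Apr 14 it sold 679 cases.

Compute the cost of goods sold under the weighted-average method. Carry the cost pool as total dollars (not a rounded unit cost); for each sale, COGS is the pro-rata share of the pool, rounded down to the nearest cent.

After Apr 1: 198 on hand, pool $5,187.60 (≈ $26.2000 each)
After Apr 2: 581 on hand, pool $13,383.80 (≈ $23.0358 each)
After Apr 5: 973 on hand, pool $23,536.60 (≈ $24.1897 each)
Apr 7, sell 798: 798/973 × $23,536.60 → $19,303.39
After Apr 8: 572 on hand, pool $13,284.81 (≈ $23.2252 each)
Apr 9, sell 436: 436/572 × $13,284.81 → $10,126.18
After Apr 10: 403 on hand, pool $9,833.63 (≈ $24.4011 each)
Apr 11, sell 168: 168/403 × $9,833.63 → $4,099.37
After Apr 12: 584 on hand, pool $13,953.21 (≈ $23.8925 each)
After Apr 13: 832 on hand, pool $19,483.61 (≈ $23.4178 each)
Apr 14, sell 679: 679/832 × $19,483.61 → $15,900.68
Total COGS = $19,303.39 + $10,126.18 + $4,099.37 + $15,900.68 = $49,429.62
Ending inventory (cost pool remaining) = $3,582.93

COGS = $49,429.62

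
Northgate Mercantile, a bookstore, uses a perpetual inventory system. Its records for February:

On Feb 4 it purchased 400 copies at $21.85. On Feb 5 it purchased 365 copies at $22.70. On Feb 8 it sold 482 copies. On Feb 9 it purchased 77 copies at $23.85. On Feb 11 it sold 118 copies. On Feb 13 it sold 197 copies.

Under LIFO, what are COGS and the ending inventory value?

COGS = $17,878.70; ending inventory = $983.25

Feb 8, 482 sold [LIFO — newest first]: 365 @ $22.70 + 117 @ $21.85 = $10,841.95
Feb 11, 118 sold [LIFO — newest first]: 77 @ $23.85 + 41 @ $21.85 = $2,732.30
Feb 13, 197 sold [LIFO — newest first]: 197 @ $21.85 = $4,304.45
Total COGS = $10,841.95 + $2,732.30 + $4,304.45 = $17,878.70
Ending inventory: 45 @ $21.85 = $983.25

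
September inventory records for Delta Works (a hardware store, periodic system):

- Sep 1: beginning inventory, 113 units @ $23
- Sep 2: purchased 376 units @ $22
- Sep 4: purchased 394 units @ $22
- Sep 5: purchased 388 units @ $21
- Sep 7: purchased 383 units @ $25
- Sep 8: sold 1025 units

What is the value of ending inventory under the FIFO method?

Sep 8, 1025 sold [FIFO — oldest first]: 113 @ $23 + 376 @ $22 + 394 @ $22 + 142 @ $21 = $22,521
Ending inventory: 246 @ $21 + 383 @ $25 = $14,741
Check: goods available $37,262 = COGS $22,521 + ending $14,741

Ending inventory = $14,741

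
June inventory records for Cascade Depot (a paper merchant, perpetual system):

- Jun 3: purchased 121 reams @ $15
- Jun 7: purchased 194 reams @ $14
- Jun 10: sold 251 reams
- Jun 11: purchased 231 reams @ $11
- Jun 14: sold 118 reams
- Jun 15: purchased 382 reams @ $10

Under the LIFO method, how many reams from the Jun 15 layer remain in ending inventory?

382

Jun 10, 251 sold [LIFO — newest first]: 194 @ $14 + 57 @ $15 = $3,571
Jun 14, 118 sold [LIFO — newest first]: 118 @ $11 = $1,298
Total COGS = $3,571 + $1,298 = $4,869
Ending inventory: 64 @ $15 + 113 @ $11 + 382 @ $10 = $6,023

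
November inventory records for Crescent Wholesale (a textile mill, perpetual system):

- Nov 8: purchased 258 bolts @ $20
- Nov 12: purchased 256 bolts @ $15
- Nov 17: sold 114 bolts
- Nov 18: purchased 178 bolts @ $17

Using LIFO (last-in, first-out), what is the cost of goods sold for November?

Nov 17, 114 sold [LIFO — newest first]: 114 @ $15 = $1,710
Ending inventory: 258 @ $20 + 142 @ $15 + 178 @ $17 = $10,316

COGS = $1,710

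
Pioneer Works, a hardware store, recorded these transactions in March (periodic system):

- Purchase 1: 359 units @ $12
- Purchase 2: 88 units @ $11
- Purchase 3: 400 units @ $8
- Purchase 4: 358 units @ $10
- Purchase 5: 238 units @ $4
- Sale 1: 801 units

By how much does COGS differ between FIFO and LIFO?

FIFO COGS: 359 @ $12 + 88 @ $11 + 354 @ $8 = $8,108
LIFO COGS: 238 @ $4 + 358 @ $10 + 205 @ $8 = $6,172
Difference = |$8,108 − $6,172| = $1,936

$1,936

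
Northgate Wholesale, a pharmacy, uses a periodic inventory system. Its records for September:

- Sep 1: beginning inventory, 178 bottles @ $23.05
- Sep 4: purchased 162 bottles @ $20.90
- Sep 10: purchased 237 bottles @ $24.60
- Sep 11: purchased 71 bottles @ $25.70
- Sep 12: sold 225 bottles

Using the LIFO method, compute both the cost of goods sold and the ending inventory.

Sep 12, 225 sold [LIFO — newest first]: 71 @ $25.70 + 154 @ $24.60 = $5,613.10
Ending inventory: 178 @ $23.05 + 162 @ $20.90 + 83 @ $24.60 = $9,530.50

COGS = $5,613.10; ending inventory = $9,530.50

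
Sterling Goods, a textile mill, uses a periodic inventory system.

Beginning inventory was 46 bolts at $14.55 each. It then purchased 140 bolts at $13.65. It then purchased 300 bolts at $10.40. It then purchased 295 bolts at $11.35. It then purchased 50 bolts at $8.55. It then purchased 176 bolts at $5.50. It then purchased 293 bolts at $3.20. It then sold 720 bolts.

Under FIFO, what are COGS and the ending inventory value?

Sale 1 (720) [FIFO — oldest first]: 46 @ $14.55 + 140 @ $13.65 + 300 @ $10.40 + 234 @ $11.35 = $8,356.20
Ending inventory: 61 @ $11.35 + 50 @ $8.55 + 176 @ $5.50 + 293 @ $3.20 = $3,025.45

COGS = $8,356.20; ending inventory = $3,025.45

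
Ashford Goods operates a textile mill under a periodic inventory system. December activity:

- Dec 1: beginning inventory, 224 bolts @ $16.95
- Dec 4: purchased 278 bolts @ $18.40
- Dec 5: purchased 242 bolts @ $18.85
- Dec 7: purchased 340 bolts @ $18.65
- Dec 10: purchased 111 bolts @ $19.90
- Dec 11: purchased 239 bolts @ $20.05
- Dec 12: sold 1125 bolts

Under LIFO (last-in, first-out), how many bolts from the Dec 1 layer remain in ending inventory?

Dec 12, 1125 sold [LIFO — newest first]: 239 @ $20.05 + 111 @ $19.90 + 340 @ $18.65 + 242 @ $18.85 + 193 @ $18.40 = $21,454.75
Ending inventory: 224 @ $16.95 + 85 @ $18.40 = $5,360.80
Check: goods available $26,815.55 = COGS $21,454.75 + ending $5,360.80

224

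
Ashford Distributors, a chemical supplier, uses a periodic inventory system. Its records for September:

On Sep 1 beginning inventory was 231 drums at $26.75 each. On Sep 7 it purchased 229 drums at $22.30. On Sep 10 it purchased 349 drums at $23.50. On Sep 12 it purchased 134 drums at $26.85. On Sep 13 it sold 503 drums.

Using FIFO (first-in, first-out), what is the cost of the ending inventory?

Ending inventory = $10,788.90

Sep 13, 503 sold [FIFO — oldest first]: 231 @ $26.75 + 229 @ $22.30 + 43 @ $23.50 = $12,296.45
Ending inventory: 306 @ $23.50 + 134 @ $26.85 = $10,788.90
Check: goods available $23,085.35 = COGS $12,296.45 + ending $10,788.90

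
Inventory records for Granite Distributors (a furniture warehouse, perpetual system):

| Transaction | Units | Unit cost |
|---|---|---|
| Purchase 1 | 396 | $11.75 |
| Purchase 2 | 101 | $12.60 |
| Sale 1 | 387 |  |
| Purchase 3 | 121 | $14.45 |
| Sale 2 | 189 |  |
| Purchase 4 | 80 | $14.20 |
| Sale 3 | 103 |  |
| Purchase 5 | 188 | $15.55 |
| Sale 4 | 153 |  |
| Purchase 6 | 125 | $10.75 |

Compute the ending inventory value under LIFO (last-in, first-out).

Ending inventory = $2,111.25

Sale 1 (387) [LIFO — newest first]: 101 @ $12.60 + 286 @ $11.75 = $4,633.10
Sale 2 (189) [LIFO — newest first]: 121 @ $14.45 + 68 @ $11.75 = $2,547.45
Sale 3 (103) [LIFO — newest first]: 80 @ $14.20 + 23 @ $11.75 = $1,406.25
Sale 4 (153) [LIFO — newest first]: 153 @ $15.55 = $2,379.15
Total COGS = $4,633.10 + $2,547.45 + $1,406.25 + $2,379.15 = $10,965.95
Ending inventory: 19 @ $11.75 + 35 @ $15.55 + 125 @ $10.75 = $2,111.25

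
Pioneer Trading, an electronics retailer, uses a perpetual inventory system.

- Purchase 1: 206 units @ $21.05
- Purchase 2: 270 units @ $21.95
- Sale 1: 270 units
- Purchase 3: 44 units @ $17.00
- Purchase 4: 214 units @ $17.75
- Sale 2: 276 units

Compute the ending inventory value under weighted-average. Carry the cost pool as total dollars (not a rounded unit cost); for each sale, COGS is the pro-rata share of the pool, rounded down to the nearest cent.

Ending inventory = $3,641.68

After Purchase 1: 206 on hand, pool $4,336.30 (≈ $21.0500 each)
After Purchase 2: 476 on hand, pool $10,262.80 (≈ $21.5605 each)
Sale 1, sell 270: 270/476 × $10,262.80 → $5,821.33
After Purchase 3: 250 on hand, pool $5,189.47 (≈ $20.7579 each)
After Purchase 4: 464 on hand, pool $8,987.97 (≈ $19.3706 each)
Sale 2, sell 276: 276/464 × $8,987.97 → $5,346.29
Total COGS = $5,821.33 + $5,346.29 = $11,167.62
Ending inventory (cost pool remaining) = $3,641.68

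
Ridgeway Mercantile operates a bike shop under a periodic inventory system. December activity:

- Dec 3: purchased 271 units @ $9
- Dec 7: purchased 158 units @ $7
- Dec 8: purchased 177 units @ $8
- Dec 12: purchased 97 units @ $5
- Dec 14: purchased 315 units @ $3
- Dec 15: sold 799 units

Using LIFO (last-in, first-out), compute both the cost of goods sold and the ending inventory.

Dec 15, 799 sold [LIFO — newest first]: 315 @ $3 + 97 @ $5 + 177 @ $8 + 158 @ $7 + 52 @ $9 = $4,420
Ending inventory: 219 @ $9 = $1,971

COGS = $4,420; ending inventory = $1,971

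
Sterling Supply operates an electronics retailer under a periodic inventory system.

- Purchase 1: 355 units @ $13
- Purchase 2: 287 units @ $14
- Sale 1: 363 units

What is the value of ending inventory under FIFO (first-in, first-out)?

Ending inventory = $3,906

Sale 1 (363) [FIFO — oldest first]: 355 @ $13 + 8 @ $14 = $4,727
Ending inventory: 279 @ $14 = $3,906
Check: goods available $8,633 = COGS $4,727 + ending $3,906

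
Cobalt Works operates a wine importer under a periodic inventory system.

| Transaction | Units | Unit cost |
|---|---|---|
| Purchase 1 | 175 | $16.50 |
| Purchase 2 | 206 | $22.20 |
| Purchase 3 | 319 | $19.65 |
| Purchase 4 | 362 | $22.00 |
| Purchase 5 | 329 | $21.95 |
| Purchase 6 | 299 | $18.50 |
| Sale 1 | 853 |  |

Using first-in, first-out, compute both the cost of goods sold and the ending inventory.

COGS = $17,095.05; ending inventory = $17,351.05

Sale 1 (853) [FIFO — oldest first]: 175 @ $16.50 + 206 @ $22.20 + 319 @ $19.65 + 153 @ $22.00 = $17,095.05
Ending inventory: 209 @ $22.00 + 329 @ $21.95 + 299 @ $18.50 = $17,351.05
Check: goods available $34,446.10 = COGS $17,095.05 + ending $17,351.05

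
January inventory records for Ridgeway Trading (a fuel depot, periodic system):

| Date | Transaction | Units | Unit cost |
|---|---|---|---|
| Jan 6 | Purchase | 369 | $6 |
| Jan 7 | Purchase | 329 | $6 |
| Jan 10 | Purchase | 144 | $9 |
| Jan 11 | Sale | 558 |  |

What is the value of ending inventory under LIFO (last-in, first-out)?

Ending inventory = $1,704

Jan 11, 558 sold [LIFO — newest first]: 144 @ $9 + 329 @ $6 + 85 @ $6 = $3,780
Ending inventory: 284 @ $6 = $1,704
Check: goods available $5,484 = COGS $3,780 + ending $1,704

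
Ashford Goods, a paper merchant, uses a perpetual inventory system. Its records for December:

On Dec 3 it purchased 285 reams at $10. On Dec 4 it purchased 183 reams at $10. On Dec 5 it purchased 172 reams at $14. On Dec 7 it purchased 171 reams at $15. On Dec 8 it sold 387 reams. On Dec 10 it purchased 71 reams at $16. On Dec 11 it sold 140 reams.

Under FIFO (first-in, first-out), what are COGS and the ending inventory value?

Dec 8, 387 sold [FIFO — oldest first]: 285 @ $10 + 102 @ $10 = $3,870
Dec 11, 140 sold [FIFO — oldest first]: 81 @ $10 + 59 @ $14 = $1,636
Total COGS = $3,870 + $1,636 = $5,506
Ending inventory: 113 @ $14 + 171 @ $15 + 71 @ $16 = $5,283

COGS = $5,506; ending inventory = $5,283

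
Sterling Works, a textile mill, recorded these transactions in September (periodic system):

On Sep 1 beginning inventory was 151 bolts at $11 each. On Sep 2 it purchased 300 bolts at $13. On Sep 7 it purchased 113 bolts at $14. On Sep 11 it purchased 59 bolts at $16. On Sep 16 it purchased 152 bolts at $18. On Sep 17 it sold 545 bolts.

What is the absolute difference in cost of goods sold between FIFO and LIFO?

$1,258

FIFO COGS: 151 @ $11 + 300 @ $13 + 94 @ $14 = $6,877
LIFO COGS: 152 @ $18 + 59 @ $16 + 113 @ $14 + 221 @ $13 = $8,135
Difference = |$6,877 − $8,135| = $1,258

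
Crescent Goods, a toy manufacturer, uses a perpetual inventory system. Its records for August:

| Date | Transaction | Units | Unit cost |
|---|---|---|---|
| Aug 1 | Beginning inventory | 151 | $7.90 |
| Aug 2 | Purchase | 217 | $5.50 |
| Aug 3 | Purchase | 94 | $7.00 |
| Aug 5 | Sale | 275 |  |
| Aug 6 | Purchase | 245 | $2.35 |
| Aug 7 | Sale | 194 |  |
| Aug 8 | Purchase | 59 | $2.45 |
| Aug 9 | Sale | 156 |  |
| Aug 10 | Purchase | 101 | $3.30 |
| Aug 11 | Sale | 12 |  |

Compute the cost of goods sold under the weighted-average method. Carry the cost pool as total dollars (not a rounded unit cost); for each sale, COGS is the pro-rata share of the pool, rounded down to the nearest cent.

COGS = $3,266.55

After Aug 1: 151 on hand, pool $1,192.90 (≈ $7.9000 each)
After Aug 2: 368 on hand, pool $2,386.40 (≈ $6.4848 each)
After Aug 3: 462 on hand, pool $3,044.40 (≈ $6.5896 each)
Aug 5, sell 275: 275/462 × $3,044.40 → $1,812.14
After Aug 6: 432 on hand, pool $1,808.01 (≈ $4.1852 each)
Aug 7, sell 194: 194/432 × $1,808.01 → $811.93
After Aug 8: 297 on hand, pool $1,140.63 (≈ $3.8405 each)
Aug 9, sell 156: 156/297 × $1,140.63 → $599.11
After Aug 10: 242 on hand, pool $874.82 (≈ $3.6150 each)
Aug 11, sell 12: 12/242 × $874.82 → $43.37
Total COGS = $1,812.14 + $811.93 + $599.11 + $43.37 = $3,266.55
Ending inventory (cost pool remaining) = $831.45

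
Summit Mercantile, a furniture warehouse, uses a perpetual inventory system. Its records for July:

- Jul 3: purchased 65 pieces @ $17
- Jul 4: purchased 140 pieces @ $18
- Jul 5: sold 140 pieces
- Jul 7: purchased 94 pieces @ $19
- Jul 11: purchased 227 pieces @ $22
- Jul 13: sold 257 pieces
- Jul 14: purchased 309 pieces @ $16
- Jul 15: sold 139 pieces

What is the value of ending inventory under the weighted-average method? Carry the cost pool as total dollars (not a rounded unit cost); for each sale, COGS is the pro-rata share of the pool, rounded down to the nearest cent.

Ending inventory = $5,184.03

After Jul 3: 65 on hand, pool $1,105.00 (≈ $17.0000 each)
After Jul 4: 205 on hand, pool $3,625.00 (≈ $17.6829 each)
Jul 5, sell 140: 140/205 × $3,625.00 → $2,475.60
After Jul 7: 159 on hand, pool $2,935.40 (≈ $18.4616 each)
After Jul 11: 386 on hand, pool $7,929.40 (≈ $20.5425 each)
Jul 13, sell 257: 257/386 × $7,929.40 → $5,279.41
After Jul 14: 438 on hand, pool $7,593.99 (≈ $17.3379 each)
Jul 15, sell 139: 139/438 × $7,593.99 → $2,409.96
Total COGS = $2,475.60 + $5,279.41 + $2,409.96 = $10,164.97
Ending inventory (cost pool remaining) = $5,184.03
Check: goods available $15,349.00 = COGS $10,164.97 + ending $5,184.03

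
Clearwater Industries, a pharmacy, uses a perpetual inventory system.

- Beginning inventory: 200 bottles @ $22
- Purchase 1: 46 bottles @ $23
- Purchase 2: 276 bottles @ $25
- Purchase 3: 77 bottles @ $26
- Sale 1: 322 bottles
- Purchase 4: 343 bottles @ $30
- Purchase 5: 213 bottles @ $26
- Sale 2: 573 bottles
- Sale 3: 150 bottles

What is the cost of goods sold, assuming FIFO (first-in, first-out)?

COGS = $27,328

Sale 1 (322) [FIFO — oldest first]: 200 @ $22 + 46 @ $23 + 76 @ $25 = $7,358
Sale 2 (573) [FIFO — oldest first]: 200 @ $25 + 77 @ $26 + 296 @ $30 = $15,882
Sale 3 (150) [FIFO — oldest first]: 47 @ $30 + 103 @ $26 = $4,088
Total COGS = $7,358 + $15,882 + $4,088 = $27,328
Ending inventory: 110 @ $26 = $2,860
Check: goods available $30,188 = COGS $27,328 + ending $2,860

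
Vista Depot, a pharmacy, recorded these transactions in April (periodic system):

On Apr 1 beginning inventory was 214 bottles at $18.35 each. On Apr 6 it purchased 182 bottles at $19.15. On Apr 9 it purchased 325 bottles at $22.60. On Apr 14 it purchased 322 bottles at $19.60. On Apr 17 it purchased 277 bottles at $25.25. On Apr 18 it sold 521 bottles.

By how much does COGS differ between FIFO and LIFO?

FIFO COGS: 214 @ $18.35 + 182 @ $19.15 + 125 @ $22.60 = $10,237.20
LIFO COGS: 277 @ $25.25 + 244 @ $19.60 = $11,776.65
Difference = |$10,237.20 − $11,776.65| = $1,539.45

$1,539.45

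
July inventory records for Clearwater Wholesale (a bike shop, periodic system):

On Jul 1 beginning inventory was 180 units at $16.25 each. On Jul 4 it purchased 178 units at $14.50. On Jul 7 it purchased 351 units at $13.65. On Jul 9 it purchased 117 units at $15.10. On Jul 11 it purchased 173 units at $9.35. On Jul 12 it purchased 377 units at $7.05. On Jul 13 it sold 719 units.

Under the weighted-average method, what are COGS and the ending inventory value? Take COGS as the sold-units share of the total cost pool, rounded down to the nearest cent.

COGS = $8,537.73; ending inventory = $7,801.52

Jul 13, sell 719: 719/1376 × $16,339.25 → $8,537.73
Ending inventory (cost pool remaining) = $7,801.52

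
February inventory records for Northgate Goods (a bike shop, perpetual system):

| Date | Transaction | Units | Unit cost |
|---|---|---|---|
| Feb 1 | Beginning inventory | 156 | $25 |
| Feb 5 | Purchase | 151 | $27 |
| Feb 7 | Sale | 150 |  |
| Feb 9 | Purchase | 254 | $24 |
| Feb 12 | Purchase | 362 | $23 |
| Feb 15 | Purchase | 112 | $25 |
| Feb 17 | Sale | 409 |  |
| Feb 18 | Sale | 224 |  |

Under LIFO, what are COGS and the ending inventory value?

COGS = $18,992; ending inventory = $6,207

Feb 7, 150 sold [LIFO — newest first]: 150 @ $27 = $4,050
Feb 17, 409 sold [LIFO — newest first]: 112 @ $25 + 297 @ $23 = $9,631
Feb 18, 224 sold [LIFO — newest first]: 65 @ $23 + 159 @ $24 = $5,311
Total COGS = $4,050 + $9,631 + $5,311 = $18,992
Ending inventory: 156 @ $25 + 1 @ $27 + 95 @ $24 = $6,207
Check: goods available $25,199 = COGS $18,992 + ending $6,207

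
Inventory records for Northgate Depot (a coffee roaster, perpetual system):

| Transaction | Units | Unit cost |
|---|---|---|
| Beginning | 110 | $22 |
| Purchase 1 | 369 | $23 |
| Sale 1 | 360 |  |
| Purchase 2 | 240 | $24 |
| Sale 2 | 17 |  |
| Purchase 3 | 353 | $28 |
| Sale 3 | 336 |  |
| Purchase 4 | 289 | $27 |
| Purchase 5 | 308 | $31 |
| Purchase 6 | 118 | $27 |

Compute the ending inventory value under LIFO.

Sale 1 (360) [LIFO — newest first]: 360 @ $23 = $8,280
Sale 2 (17) [LIFO — newest first]: 17 @ $24 = $408
Sale 3 (336) [LIFO — newest first]: 336 @ $28 = $9,408
Total COGS = $8,280 + $408 + $9,408 = $18,096
Ending inventory: 110 @ $22 + 9 @ $23 + 223 @ $24 + 17 @ $28 + 289 @ $27 + 308 @ $31 + 118 @ $27 = $28,992

Ending inventory = $28,992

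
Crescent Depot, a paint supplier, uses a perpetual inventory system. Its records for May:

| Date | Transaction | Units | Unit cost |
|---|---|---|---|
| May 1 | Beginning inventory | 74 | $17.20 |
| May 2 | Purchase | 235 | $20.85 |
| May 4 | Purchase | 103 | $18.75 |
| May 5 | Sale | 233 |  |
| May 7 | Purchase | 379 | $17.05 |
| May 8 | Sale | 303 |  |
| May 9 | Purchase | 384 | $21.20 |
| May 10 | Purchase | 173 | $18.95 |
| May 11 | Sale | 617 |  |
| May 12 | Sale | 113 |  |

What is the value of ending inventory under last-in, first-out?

May 5, 233 sold [LIFO — newest first]: 103 @ $18.75 + 130 @ $20.85 = $4,641.75
May 8, 303 sold [LIFO — newest first]: 303 @ $17.05 = $5,166.15
May 11, 617 sold [LIFO — newest first]: 173 @ $18.95 + 384 @ $21.20 + 60 @ $17.05 = $12,442.15
May 12, 113 sold [LIFO — newest first]: 16 @ $17.05 + 97 @ $20.85 = $2,295.25
Total COGS = $4,641.75 + $5,166.15 + $12,442.15 + $2,295.25 = $24,545.30
Ending inventory: 74 @ $17.20 + 8 @ $20.85 = $1,439.60
Check: goods available $25,984.90 = COGS $24,545.30 + ending $1,439.60

Ending inventory = $1,439.60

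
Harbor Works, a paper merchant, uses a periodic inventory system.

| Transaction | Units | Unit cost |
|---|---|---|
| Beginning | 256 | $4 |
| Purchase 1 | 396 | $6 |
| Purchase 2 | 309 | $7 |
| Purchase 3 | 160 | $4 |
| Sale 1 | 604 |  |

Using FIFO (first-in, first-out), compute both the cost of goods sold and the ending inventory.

COGS = $3,112; ending inventory = $3,091

Sale 1 (604) [FIFO — oldest first]: 256 @ $4 + 348 @ $6 = $3,112
Ending inventory: 48 @ $6 + 309 @ $7 + 160 @ $4 = $3,091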